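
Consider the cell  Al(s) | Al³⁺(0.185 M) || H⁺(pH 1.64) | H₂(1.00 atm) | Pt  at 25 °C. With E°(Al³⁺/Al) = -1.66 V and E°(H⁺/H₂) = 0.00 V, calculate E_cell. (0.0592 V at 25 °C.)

1.58 V

The hydrogen couple is the cathode, so E°_cell = 1.66 V; n = 6.
[H⁺] = 10^(−1.64) = 0.023 M, and Q = [Al³⁺]^2·P(H₂)^3 / [H⁺]^6 = 2.37 × 10^8.
E = E° − (0.0592/6) log Q = 1.66 − (0.0592/6)(8.374) = 1.577 V.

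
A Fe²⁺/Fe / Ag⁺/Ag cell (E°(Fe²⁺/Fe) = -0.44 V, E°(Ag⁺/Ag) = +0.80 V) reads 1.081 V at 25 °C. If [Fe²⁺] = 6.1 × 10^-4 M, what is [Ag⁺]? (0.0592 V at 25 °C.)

From the Nernst equation, log Q = n(E° − E)/0.0592 = 2(1.24 − 1.081)/0.0592 = 5.372, so Q = 2.35 × 10^5.
With Q = [Fe²⁺]/[Ag⁺]^2 and the known concentrations, [Ag⁺]^2 in the denominator gives [Ag⁺] = 5.1 × 10^-5 M.

5.1 × 10^-5 M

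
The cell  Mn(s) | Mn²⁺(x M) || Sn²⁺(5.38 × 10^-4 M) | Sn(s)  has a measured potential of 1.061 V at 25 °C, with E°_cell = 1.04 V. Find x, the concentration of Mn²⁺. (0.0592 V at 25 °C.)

From the Nernst equation, log Q = n(E° − E)/0.0592 = 2(1.04 − 1.061)/0.0592 = -0.709, so Q = 0.195.
With Q = [Mn²⁺]/[Sn²⁺] and the known concentrations, [Mn²⁺] in the numerator gives [Mn²⁺] = 1.1 × 10^-4 M.

1.1 × 10^-4 M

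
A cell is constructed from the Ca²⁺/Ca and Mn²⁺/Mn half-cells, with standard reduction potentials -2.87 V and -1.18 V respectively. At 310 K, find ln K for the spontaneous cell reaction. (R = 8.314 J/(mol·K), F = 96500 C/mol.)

ln K = 126.6

E°_cell = -1.18 − (-2.87) = 1.69 V, with n = 2 electrons transferred.
At equilibrium E = 0, so the Nernst equation gives ln K = nFE°/RT = (2)(96500)(1.69)/((8.314)(310)) = 126.55.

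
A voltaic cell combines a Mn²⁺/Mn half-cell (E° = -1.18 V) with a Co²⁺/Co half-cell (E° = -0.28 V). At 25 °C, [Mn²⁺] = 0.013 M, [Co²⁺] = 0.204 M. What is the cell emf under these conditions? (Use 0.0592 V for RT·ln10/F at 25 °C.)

The Co²⁺/Co couple has the higher reduction potential and acts as the cathode, so E°_cell = -0.28 − (-1.18) = 0.90 V.
Balancing electrons gives n = 2; the reaction quotient is Q = [Mn²⁺]/[Co²⁺] = 0.0637.
At 25 °C, E = E° − (0.0592/n) log Q = 0.90 − (0.0592/2)(-1.196) = 0.900 + 0.035 = 0.935 V.

0.935 V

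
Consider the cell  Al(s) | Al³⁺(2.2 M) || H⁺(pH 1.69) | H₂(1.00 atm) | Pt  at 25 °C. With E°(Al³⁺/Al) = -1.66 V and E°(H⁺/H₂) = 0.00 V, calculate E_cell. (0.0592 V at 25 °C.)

The hydrogen couple is the cathode, so E°_cell = 1.66 V; n = 6.
[H⁺] = 10^(−1.69) = 0.020 M, and Q = [Al³⁺]^2·P(H₂)^3 / [H⁺]^6 = 6.68 × 10^10.
E = E° − (0.0592/6) log Q = 1.66 − (0.0592/6)(10.825) = 1.553 V.

1.55 V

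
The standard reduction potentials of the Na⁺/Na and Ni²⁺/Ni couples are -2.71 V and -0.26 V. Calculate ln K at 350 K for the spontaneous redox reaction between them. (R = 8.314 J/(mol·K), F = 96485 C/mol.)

E°_cell = -0.26 − (-2.71) = 2.45 V, with n = 2 electrons transferred.
At equilibrium E = 0, so the Nernst equation gives ln K = nFE°/RT = (2)(96485)(2.45)/((8.314)(350)) = 162.47.

ln K = 162.5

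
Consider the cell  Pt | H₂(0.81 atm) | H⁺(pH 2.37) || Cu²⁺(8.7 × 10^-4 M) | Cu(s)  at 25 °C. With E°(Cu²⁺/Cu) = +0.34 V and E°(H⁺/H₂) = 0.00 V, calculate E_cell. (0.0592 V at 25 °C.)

The Cu²⁺/Cu couple is the cathode, so E°_cell = 0.34 V; n = 2.
[H⁺] = 10^(−2.37) = 0.0043 M, and Q = [H⁺]^2 / ([Cu²⁺]·P(H₂)) = 0.0258.
E = E° − (0.0592/2) log Q = 0.34 − (0.0592/2)(-1.588) = 0.387 V.

0.39 V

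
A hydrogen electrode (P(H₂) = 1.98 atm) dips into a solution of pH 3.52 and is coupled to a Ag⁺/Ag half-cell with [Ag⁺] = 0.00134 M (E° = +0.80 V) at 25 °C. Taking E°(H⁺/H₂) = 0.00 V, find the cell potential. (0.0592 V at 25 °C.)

The Ag⁺/Ag couple is the cathode, so E°_cell = 0.80 V; n = 2.
[H⁺] = 10^(−3.52) = 3 × 10^-4 M, and Q = [H⁺]^2 / ([Ag⁺]^2·P(H₂)) = 0.0257.
E = E° − (0.0592/2) log Q = 0.80 − (0.0592/2)(-1.591) = 0.847 V.

0.85 V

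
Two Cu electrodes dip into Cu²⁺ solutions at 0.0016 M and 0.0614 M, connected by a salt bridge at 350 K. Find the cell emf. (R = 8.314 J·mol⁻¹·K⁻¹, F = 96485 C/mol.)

Both half-cells are Cu²⁺/Cu, so E°_cell = 0. The concentrated side is the cathode; the cell reaction moves Cu²⁺ from high to low concentration with n = 2.
Q = [Cu²⁺]_dilute/[Cu²⁺]_conc = 0.0016/0.0614 = 0.0261.
E = 0 − (RT/nF) ln Q = −((8.314×350)/(2×96485))(-3.647) = 0.0550 V.

0.055 V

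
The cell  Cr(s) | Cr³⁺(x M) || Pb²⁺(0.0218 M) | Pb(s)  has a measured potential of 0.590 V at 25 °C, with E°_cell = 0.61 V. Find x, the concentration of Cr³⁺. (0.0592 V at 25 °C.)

0.033 M

From the Nernst equation, log Q = n(E° − E)/0.0592 = 6(0.61 − 0.590)/0.0592 = 2.027, so Q = 106.
With Q = [Cr³⁺]^2/[Pb²⁺]^3 and the known concentrations, [Cr³⁺]^2 in the numerator gives [Cr³⁺] = 0.033 M.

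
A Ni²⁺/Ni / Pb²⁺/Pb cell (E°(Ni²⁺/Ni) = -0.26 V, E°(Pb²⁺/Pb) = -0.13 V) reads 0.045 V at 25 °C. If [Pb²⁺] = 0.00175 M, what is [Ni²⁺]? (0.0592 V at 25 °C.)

1.3 M

From the Nernst equation, log Q = n(E° − E)/0.0592 = 2(0.13 − 0.045)/0.0592 = 2.872, so Q = 744.
With Q = [Ni²⁺]/[Pb²⁺] and the known concentrations, [Ni²⁺] in the numerator gives [Ni²⁺] = 1.3 M.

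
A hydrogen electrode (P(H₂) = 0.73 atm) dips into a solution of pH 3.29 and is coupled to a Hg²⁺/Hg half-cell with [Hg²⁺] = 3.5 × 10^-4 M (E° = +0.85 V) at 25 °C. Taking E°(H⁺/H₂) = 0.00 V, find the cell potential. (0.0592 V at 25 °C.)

0.94 V

The Hg²⁺/Hg couple is the cathode, so E°_cell = 0.85 V; n = 2.
[H⁺] = 10^(−3.29) = 5.1 × 10^-4 M, and Q = [H⁺]^2 / ([Hg²⁺]·P(H₂)) = 0.00103.
E = E° − (0.0592/2) log Q = 0.85 − (0.0592/2)(-2.987) = 0.938 V.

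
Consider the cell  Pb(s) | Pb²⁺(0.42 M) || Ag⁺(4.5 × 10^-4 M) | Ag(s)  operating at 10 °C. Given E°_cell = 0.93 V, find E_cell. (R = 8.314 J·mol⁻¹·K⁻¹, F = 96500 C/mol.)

Balancing electrons gives n = 2; the reaction quotient is Q = [Pb²⁺]/[Ag⁺]^2 = 2.07 × 10^6.
E = E° − (RT/nF) ln Q = 0.93 − (8.314×283)/(2×96500) × (14.545) = 0.930 − 0.177 = 0.753 V.

0.753 V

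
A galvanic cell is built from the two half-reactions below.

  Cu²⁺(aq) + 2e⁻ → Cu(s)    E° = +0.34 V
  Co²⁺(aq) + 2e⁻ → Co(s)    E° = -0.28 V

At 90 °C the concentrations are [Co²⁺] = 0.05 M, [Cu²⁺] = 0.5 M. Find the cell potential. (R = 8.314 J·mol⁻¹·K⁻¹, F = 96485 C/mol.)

0.656 V

The Cu²⁺/Cu couple has the higher reduction potential and acts as the cathode, so E°_cell = +0.34 − (-0.28) = 0.62 V.
Balancing electrons gives n = 2; the reaction quotient is Q = [Co²⁺]/[Cu²⁺] = 0.100.
E = E° − (RT/nF) ln Q = 0.62 − (8.314×363)/(2×96485) × (-2.303) = 0.620 + 0.036 = 0.656 V.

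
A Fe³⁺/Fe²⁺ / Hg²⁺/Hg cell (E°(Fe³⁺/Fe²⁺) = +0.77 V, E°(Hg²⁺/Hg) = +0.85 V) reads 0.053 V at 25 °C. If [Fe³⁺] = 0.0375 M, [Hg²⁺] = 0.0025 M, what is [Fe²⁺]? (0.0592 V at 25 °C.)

0.26 M

From the Nernst equation, log Q = n(E° − E)/0.0592 = 2(0.08 − 0.053)/0.0592 = 0.912, so Q = 8.17.
With Q = [Fe³⁺]^2/([Fe²⁺]^2·[Hg²⁺]) and the known concentrations, [Fe²⁺]^2 in the denominator gives [Fe²⁺] = 0.26 M.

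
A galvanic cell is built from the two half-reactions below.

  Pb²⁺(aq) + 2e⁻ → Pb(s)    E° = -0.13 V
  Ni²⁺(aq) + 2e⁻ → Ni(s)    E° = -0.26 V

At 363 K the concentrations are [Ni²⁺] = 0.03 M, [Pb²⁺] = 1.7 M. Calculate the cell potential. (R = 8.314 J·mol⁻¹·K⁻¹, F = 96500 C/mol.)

0.193 V

The Pb²⁺/Pb couple has the higher reduction potential and acts as the cathode, so E°_cell = -0.13 − (-0.26) = 0.13 V.
Balancing electrons gives n = 2; the reaction quotient is Q = [Ni²⁺]/[Pb²⁺] = 0.0176.
E = E° − (RT/nF) ln Q = 0.13 − (8.314×363)/(2×96500) × (-4.037) = 0.130 + 0.063 = 0.193 V.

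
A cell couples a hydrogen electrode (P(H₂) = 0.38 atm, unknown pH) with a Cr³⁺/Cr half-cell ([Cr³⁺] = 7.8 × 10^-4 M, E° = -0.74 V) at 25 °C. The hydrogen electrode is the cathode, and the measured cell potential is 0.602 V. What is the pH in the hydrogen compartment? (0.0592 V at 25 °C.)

pH = 3.58

E°_cell = 0.74 V and n = 6.
log Q = n(E° − E)/0.0592 = 6×(0.74 − 0.602)/0.0592 = 13.986.
With Q = [Cr³⁺]^2·P(H₂)^3 / [H⁺]^6, solving for [H⁺] gives log[H⁺] = -3.577, so pH = 3.58.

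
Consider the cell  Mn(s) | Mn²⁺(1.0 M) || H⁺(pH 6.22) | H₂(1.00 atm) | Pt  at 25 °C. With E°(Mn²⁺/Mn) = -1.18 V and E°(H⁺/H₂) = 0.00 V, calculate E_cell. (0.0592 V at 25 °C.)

0.81 V

The hydrogen couple is the cathode, so E°_cell = 1.18 V; n = 2.
[H⁺] = 10^(−6.22) = 6 × 10^-7 M, and Q = [Mn²⁺]·P(H₂) / [H⁺]^2 = 2.75 × 10^12.
E = E° − (0.0592/2) log Q = 1.18 − (0.0592/2)(12.440) = 0.812 V.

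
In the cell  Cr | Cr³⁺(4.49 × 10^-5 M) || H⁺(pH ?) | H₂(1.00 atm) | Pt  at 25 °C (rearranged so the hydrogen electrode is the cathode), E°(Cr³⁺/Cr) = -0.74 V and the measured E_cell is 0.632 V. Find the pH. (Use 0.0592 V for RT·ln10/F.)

pH = 3.27

E°_cell = 0.74 V and n = 6.
log Q = n(E° − E)/0.0592 = 6×(0.74 − 0.632)/0.0592 = 10.946.
With Q = [Cr³⁺]^2·P(H₂)^3 / [H⁺]^6, solving for [H⁺] gives log[H⁺] = -3.274, so pH = 3.27.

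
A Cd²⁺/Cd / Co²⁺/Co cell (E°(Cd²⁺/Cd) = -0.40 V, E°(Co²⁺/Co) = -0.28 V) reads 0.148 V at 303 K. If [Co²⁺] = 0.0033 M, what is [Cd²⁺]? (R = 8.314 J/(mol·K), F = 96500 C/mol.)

From the Nernst equation, ln Q = nF(E° − E)/RT = 2×96500×(0.12 − 0.148)/(8.314×303) = -2.145, so Q = 0.117.
With Q = [Cd²⁺]/[Co²⁺] and the known concentrations, [Cd²⁺] in the numerator gives [Cd²⁺] = 3.9 × 10^-4 M.

3.9 × 10^-4 M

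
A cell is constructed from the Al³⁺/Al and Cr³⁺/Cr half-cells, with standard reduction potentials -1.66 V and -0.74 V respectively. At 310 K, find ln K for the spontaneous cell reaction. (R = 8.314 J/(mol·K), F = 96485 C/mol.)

ln K = 103.3

E°_cell = -0.74 − (-1.66) = 0.92 V, with n = 3 electrons transferred.
At equilibrium E = 0, so the Nernst equation gives ln K = nFE°/RT = (3)(96485)(0.92)/((8.314)(310)) = 103.32.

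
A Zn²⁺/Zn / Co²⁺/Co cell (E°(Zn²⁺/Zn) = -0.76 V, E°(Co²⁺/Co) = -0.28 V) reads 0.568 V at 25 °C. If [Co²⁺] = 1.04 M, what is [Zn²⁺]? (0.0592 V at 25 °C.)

0.0011 M

From the Nernst equation, log Q = n(E° − E)/0.0592 = 2(0.48 − 0.568)/0.0592 = -2.973, so Q = 0.00106.
With Q = [Zn²⁺]/[Co²⁺] and the known concentrations, [Zn²⁺] in the numerator gives [Zn²⁺] = 0.0011 M.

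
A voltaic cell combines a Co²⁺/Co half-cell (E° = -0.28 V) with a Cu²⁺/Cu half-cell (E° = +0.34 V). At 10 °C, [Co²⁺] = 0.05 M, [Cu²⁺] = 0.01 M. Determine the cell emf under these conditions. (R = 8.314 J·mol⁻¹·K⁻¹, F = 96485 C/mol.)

The Cu²⁺/Cu couple has the higher reduction potential and acts as the cathode, so E°_cell = +0.34 − (-0.28) = 0.62 V.
Balancing electrons gives n = 2; the reaction quotient is Q = [Co²⁺]/[Cu²⁺] = 5.00.
E = E° − (RT/nF) ln Q = 0.62 − (8.314×283)/(2×96485) × (1.609) = 0.620 − 0.020 = 0.600 V.

0.600 V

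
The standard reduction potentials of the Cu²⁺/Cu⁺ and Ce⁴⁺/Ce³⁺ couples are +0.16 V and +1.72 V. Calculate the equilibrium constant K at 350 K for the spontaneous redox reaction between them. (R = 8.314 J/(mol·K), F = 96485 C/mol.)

2.9 × 10^22

E°_cell = +1.72 − (+0.16) = 1.56 V, with n = 1 electron transferred.
At equilibrium E = 0, so the Nernst equation gives ln K = nFE°/RT = (1)(96485)(1.56)/((8.314)(350)) = 51.73.
K = e^51.73 = 2.9 × 10^22.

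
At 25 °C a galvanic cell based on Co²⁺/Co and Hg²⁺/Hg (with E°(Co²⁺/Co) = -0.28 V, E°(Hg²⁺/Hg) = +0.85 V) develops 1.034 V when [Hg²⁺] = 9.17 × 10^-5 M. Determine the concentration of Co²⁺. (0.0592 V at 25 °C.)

From the Nernst equation, log Q = n(E° − E)/0.0592 = 2(1.13 − 1.034)/0.0592 = 3.243, so Q = 1750.
With Q = [Co²⁺]/[Hg²⁺] and the known concentrations, [Co²⁺] in the numerator gives [Co²⁺] = 0.16 M.

0.16 M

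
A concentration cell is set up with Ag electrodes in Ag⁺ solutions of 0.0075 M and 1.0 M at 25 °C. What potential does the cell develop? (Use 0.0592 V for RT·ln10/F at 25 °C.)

Both half-cells are Ag⁺/Ag, so E°_cell = 0. The concentrated side is the cathode; the cell reaction moves Ag⁺ from high to low concentration with n = 1.
Q = [Ag⁺]_dilute/[Ag⁺]_conc = 0.0075/1.0 = 0.00750.
E = 0 − (0.0592/1) log Q = −(0.0592/1)(-2.125) = 0.1258 V.

0.13 V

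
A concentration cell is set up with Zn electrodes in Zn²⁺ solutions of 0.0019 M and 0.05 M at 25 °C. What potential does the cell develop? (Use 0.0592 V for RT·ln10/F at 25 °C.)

0.042 V

Both half-cells are Zn²⁺/Zn, so E°_cell = 0. The concentrated side is the cathode; the cell reaction moves Zn²⁺ from high to low concentration with n = 2.
Q = [Zn²⁺]_dilute/[Zn²⁺]_conc = 0.0019/0.05 = 0.0380.
E = 0 − (0.0592/2) log Q = −(0.0592/2)(-1.420) = 0.0420 V.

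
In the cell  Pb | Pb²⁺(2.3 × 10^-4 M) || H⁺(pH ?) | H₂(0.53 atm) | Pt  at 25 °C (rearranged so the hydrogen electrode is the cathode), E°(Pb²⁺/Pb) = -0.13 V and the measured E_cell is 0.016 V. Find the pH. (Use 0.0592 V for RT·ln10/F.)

pH = 3.88

E°_cell = 0.13 V and n = 2.
log Q = n(E° − E)/0.0592 = 2×(0.13 − 0.016)/0.0592 = 3.851.
With Q = [Pb²⁺]·P(H₂) / [H⁺]^2, solving for [H⁺] gives log[H⁺] = -3.883, so pH = 3.88.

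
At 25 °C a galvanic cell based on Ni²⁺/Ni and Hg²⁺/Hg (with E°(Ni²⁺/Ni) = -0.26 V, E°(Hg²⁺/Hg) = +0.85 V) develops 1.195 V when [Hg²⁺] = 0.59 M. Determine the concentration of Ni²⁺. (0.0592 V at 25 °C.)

7.9 × 10^-4 M

From the Nernst equation, log Q = n(E° − E)/0.0592 = 2(1.11 − 1.195)/0.0592 = -2.872, so Q = 0.00134.
With Q = [Ni²⁺]/[Hg²⁺] and the known concentrations, [Ni²⁺] in the numerator gives [Ni²⁺] = 7.9 × 10^-4 M.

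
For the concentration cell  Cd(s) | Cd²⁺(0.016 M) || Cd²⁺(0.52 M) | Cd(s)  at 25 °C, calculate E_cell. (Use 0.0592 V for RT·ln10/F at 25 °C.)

Both half-cells are Cd²⁺/Cd, so E°_cell = 0. The concentrated side is the cathode; the cell reaction moves Cd²⁺ from high to low concentration with n = 2.
Q = [Cd²⁺]_dilute/[Cd²⁺]_conc = 0.016/0.52 = 0.0308.
E = 0 − (0.0592/2) log Q = −(0.0592/2)(-1.512) = 0.0448 V.

0.045 V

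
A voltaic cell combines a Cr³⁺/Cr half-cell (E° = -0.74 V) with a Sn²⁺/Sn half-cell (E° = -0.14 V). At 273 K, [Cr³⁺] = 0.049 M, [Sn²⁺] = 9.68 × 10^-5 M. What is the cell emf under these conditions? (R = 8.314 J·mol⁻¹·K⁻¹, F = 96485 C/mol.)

0.515 V

The Sn²⁺/Sn couple has the higher reduction potential and acts as the cathode, so E°_cell = -0.14 − (-0.74) = 0.60 V.
Balancing electrons gives n = 6; the reaction quotient is Q = [Cr³⁺]^2/[Sn²⁺]^3 = 2.65 × 10^9.
E = E° − (RT/nF) ln Q = 0.60 − (8.314×273)/(6×96485) × (21.697) = 0.600 − 0.085 = 0.515 V.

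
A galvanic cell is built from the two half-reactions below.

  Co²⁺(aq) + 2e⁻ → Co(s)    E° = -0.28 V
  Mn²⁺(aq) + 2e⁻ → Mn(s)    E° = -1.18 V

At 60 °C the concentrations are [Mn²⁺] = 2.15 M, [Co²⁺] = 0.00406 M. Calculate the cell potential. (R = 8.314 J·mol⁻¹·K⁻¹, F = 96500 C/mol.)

0.810 V

The Co²⁺/Co couple has the higher reduction potential and acts as the cathode, so E°_cell = -0.28 − (-1.18) = 0.90 V.
Balancing electrons gives n = 2; the reaction quotient is Q = [Mn²⁺]/[Co²⁺] = 530.
E = E° − (RT/nF) ln Q = 0.90 − (8.314×333)/(2×96500) × (6.272) = 0.900 − 0.090 = 0.810 V.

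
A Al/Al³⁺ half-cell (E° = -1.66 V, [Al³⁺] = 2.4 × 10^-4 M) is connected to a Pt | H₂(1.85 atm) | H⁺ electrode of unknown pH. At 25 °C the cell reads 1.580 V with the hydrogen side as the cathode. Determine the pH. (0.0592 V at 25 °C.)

pH = 2.42

E°_cell = 1.66 V and n = 6.
log Q = n(E° − E)/0.0592 = 6×(1.66 − 1.580)/0.0592 = 8.108.
With Q = [Al³⁺]^2·P(H₂)^3 / [H⁺]^6, solving for [H⁺] gives log[H⁺] = -2.424, so pH = 2.42.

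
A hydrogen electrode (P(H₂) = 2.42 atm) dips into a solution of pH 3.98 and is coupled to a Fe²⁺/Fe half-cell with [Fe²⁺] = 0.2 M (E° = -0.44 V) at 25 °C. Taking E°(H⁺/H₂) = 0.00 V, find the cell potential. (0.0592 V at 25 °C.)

0.21 V

The hydrogen couple is the cathode, so E°_cell = 0.44 V; n = 2.
[H⁺] = 10^(−3.98) = 1 × 10^-4 M, and Q = [Fe²⁺]·P(H₂) / [H⁺]^2 = 4.41 × 10^7.
E = E° − (0.0592/2) log Q = 0.44 − (0.0592/2)(7.645) = 0.214 V.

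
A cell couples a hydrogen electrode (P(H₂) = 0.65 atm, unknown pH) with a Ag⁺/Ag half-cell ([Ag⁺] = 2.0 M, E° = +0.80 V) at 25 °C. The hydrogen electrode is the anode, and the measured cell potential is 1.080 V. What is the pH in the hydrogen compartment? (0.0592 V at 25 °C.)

pH = 4.52

E°_cell = 0.80 V and n = 2.
log Q = n(E° − E)/0.0592 = 2×(0.80 − 1.080)/0.0592 = -9.459.
With Q = [H⁺]^2 / ([Ag⁺]^2·P(H₂)), solving for [H⁺] gives log[H⁺] = -4.522, so pH = 4.52.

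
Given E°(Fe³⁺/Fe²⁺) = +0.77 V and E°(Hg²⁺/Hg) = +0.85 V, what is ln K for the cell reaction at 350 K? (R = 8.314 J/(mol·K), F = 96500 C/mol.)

ln K = 5.3

E°_cell = +0.85 − (+0.77) = 0.08 V, with n = 2 electrons transferred.
At equilibrium E = 0, so the Nernst equation gives ln K = nFE°/RT = (2)(96500)(0.08)/((8.314)(350)) = 5.31.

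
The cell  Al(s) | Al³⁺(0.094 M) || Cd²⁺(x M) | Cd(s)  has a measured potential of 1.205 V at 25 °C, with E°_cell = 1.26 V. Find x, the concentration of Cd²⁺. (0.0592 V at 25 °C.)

From the Nernst equation, log Q = n(E° − E)/0.0592 = 6(1.26 − 1.205)/0.0592 = 5.574, so Q = 3.75 × 10^5.
With Q = [Al³⁺]^2/[Cd²⁺]^3 and the known concentrations, [Cd²⁺]^3 in the denominator gives [Cd²⁺] = 0.0029 M.

0.0029 M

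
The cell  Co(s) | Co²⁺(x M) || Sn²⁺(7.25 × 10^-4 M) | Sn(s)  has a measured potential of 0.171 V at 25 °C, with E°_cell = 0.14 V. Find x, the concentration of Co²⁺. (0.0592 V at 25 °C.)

From the Nernst equation, log Q = n(E° − E)/0.0592 = 2(0.14 − 0.171)/0.0592 = -1.047, so Q = 0.0897.
With Q = [Co²⁺]/[Sn²⁺] and the known concentrations, [Co²⁺] in the numerator gives [Co²⁺] = 6.5 × 10^-5 M.

6.5 × 10^-5 M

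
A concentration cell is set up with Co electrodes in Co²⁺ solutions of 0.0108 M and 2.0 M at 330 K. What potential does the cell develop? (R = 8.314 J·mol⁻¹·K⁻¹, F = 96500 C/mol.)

0.074 V

Both half-cells are Co²⁺/Co, so E°_cell = 0. The concentrated side is the cathode; the cell reaction moves Co²⁺ from high to low concentration with n = 2.
Q = [Co²⁺]_dilute/[Co²⁺]_conc = 0.0108/2.0 = 0.00540.
E = 0 − (RT/nF) ln Q = −((8.314×330)/(2×96500))(-5.221) = 0.0742 V.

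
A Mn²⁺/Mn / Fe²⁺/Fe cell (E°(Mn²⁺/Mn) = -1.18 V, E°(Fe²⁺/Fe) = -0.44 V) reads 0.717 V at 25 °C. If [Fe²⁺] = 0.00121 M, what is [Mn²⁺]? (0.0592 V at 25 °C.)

From the Nernst equation, log Q = n(E° − E)/0.0592 = 2(0.74 − 0.717)/0.0592 = 0.777, so Q = 5.98.
With Q = [Mn²⁺]/[Fe²⁺] and the known concentrations, [Mn²⁺] in the numerator gives [Mn²⁺] = 0.0072 M.

0.0072 M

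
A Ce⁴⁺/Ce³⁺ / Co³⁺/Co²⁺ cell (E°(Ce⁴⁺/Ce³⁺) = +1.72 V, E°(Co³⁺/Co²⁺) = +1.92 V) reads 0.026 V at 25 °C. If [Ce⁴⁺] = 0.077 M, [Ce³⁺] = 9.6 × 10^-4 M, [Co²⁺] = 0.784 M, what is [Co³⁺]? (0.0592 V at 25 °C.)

From the Nernst equation, log Q = n(E° − E)/0.0592 = 1(0.20 − 0.026)/0.0592 = 2.939, so Q = 869.
With Q = [Ce⁴⁺]·[Co²⁺]/([Ce³⁺]·[Co³⁺]) and the known concentrations, [Co³⁺] in the denominator gives [Co³⁺] = 0.072 M.

0.072 M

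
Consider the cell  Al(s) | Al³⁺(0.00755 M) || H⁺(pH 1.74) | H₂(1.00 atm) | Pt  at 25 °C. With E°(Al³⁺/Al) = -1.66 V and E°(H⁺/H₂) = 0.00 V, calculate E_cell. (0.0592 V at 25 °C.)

The hydrogen couple is the cathode, so E°_cell = 1.66 V; n = 6.
[H⁺] = 10^(−1.74) = 0.018 M, and Q = [Al³⁺]^2·P(H₂)^3 / [H⁺]^6 = 1.57 × 10^6.
E = E° − (0.0592/6) log Q = 1.66 − (0.0592/6)(6.196) = 1.599 V.

1.60 V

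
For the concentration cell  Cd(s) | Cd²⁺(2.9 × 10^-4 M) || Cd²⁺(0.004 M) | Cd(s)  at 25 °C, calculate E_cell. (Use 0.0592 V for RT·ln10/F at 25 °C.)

0.034 V

Both half-cells are Cd²⁺/Cd, so E°_cell = 0. The concentrated side is the cathode; the cell reaction moves Cd²⁺ from high to low concentration with n = 2.
Q = [Cd²⁺]_dilute/[Cd²⁺]_conc = 2.9 × 10^-4/0.004 = 0.0725.
E = 0 − (0.0592/2) log Q = −(0.0592/2)(-1.140) = 0.0337 V.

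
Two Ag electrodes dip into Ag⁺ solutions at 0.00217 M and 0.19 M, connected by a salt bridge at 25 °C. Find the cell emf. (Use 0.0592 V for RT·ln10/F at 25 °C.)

0.11 V

Both half-cells are Ag⁺/Ag, so E°_cell = 0. The concentrated side is the cathode; the cell reaction moves Ag⁺ from high to low concentration with n = 1.
Q = [Ag⁺]_dilute/[Ag⁺]_conc = 0.00217/0.19 = 0.0114.
E = 0 − (0.0592/1) log Q = −(0.0592/1)(-1.942) = 0.1150 V.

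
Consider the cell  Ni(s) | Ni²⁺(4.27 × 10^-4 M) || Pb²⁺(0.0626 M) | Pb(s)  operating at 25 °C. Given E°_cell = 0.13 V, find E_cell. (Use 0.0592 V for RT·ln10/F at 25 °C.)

Balancing electrons gives n = 2; the reaction quotient is Q = [Ni²⁺]/[Pb²⁺] = 0.00682.
At 25 °C, E = E° − (0.0592/n) log Q = 0.13 − (0.0592/2)(-2.166) = 0.130 + 0.064 = 0.194 V.

0.194 V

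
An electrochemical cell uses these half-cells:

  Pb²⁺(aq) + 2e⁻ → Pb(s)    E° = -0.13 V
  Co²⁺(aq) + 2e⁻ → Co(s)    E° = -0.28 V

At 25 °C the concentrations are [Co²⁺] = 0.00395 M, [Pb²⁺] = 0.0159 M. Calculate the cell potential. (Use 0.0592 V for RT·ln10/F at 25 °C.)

0.168 V

The Pb²⁺/Pb couple has the higher reduction potential and acts as the cathode, so E°_cell = -0.13 − (-0.28) = 0.15 V.
Balancing electrons gives n = 2; the reaction quotient is Q = [Co²⁺]/[Pb²⁺] = 0.248.
At 25 °C, E = E° − (0.0592/n) log Q = 0.15 − (0.0592/2)(-0.605) = 0.150 + 0.018 = 0.168 V.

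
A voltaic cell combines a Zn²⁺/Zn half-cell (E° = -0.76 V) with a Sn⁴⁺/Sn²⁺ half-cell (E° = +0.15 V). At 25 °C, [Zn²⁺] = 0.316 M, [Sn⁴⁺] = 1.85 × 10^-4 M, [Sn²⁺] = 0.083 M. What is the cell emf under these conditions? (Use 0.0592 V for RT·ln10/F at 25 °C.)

0.846 V

The Sn⁴⁺/Sn²⁺ couple has the higher reduction potential and acts as the cathode, so E°_cell = +0.15 − (-0.76) = 0.91 V.
Balancing electrons gives n = 2; the reaction quotient is Q = [Zn²⁺]·[Sn²⁺]/[Sn⁴⁺] = 142.
At 25 °C, E = E° − (0.0592/n) log Q = 0.91 − (0.0592/2)(2.152) = 0.910 − 0.064 = 0.846 V.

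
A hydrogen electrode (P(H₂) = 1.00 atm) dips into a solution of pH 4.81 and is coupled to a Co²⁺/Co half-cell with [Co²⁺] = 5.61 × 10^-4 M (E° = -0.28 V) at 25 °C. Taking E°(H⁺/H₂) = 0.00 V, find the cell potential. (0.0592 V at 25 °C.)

The hydrogen couple is the cathode, so E°_cell = 0.28 V; n = 2.
[H⁺] = 10^(−4.81) = 1.5 × 10^-5 M, and Q = [Co²⁺]·P(H₂) / [H⁺]^2 = 2.34 × 10^6.
E = E° − (0.0592/2) log Q = 0.28 − (0.0592/2)(6.369) = 0.091 V.

0.091 V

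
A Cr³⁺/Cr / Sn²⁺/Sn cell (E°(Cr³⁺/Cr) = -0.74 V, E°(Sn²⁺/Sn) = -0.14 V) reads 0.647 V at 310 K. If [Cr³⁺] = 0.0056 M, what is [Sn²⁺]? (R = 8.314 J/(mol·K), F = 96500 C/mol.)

From the Nernst equation, ln Q = nF(E° − E)/RT = 6×96500×(0.60 − 0.647)/(8.314×310) = -10.559, so Q = 2.6 × 10^-5.
With Q = [Cr³⁺]^2/[Sn²⁺]^3 and the known concentrations, [Sn²⁺]^3 in the denominator gives [Sn²⁺] = 1.1 M.

1.1 M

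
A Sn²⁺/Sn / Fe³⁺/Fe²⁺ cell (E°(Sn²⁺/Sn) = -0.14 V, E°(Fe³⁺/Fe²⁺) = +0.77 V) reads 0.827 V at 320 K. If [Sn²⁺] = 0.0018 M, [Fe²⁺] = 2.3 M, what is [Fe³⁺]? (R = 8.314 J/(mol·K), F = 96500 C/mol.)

From the Nernst equation, ln Q = nF(E° − E)/RT = 2×96500×(0.91 − 0.827)/(8.314×320) = 6.021, so Q = 412.
With Q = [Sn²⁺]·[Fe²⁺]^2/[Fe³⁺]^2 and the known concentrations, [Fe³⁺]^2 in the denominator gives [Fe³⁺] = 0.0048 M.

0.0048 M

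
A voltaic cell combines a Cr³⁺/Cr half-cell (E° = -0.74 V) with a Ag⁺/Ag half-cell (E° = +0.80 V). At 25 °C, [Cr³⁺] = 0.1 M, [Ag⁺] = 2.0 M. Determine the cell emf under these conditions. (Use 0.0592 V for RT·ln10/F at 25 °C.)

The Ag⁺/Ag couple has the higher reduction potential and acts as the cathode, so E°_cell = +0.80 − (-0.74) = 1.54 V.
Balancing electrons gives n = 3; the reaction quotient is Q = [Cr³⁺]/[Ag⁺]^3 = 0.0125.
At 25 °C, E = E° − (0.0592/n) log Q = 1.54 − (0.0592/3)(-1.903) = 1.540 + 0.038 = 1.578 V.

1.58 V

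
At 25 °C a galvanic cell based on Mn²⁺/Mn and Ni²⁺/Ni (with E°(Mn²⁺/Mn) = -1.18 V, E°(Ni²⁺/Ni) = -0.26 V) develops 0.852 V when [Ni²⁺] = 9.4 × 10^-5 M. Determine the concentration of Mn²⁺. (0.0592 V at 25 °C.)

0.019 M

From the Nernst equation, log Q = n(E° − E)/0.0592 = 2(0.92 − 0.852)/0.0592 = 2.297, so Q = 198.
With Q = [Mn²⁺]/[Ni²⁺] and the known concentrations, [Mn²⁺] in the numerator gives [Mn²⁺] = 0.019 M.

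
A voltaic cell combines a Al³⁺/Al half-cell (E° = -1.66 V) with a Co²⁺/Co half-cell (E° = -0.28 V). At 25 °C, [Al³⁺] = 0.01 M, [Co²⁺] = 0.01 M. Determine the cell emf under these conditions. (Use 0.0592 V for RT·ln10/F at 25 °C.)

The Co²⁺/Co couple has the higher reduction potential and acts as the cathode, so E°_cell = -0.28 − (-1.66) = 1.38 V.
Balancing electrons gives n = 6; the reaction quotient is Q = [Al³⁺]^2/[Co²⁺]^3 = 100.
At 25 °C, E = E° − (0.0592/n) log Q = 1.38 − (0.0592/6)(2.000) = 1.380 − 0.020 = 1.360 V.

1.36 V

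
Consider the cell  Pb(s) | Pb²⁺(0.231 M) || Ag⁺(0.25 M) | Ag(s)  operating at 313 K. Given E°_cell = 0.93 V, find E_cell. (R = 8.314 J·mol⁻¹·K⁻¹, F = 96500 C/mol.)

Balancing electrons gives n = 2; the reaction quotient is Q = [Pb²⁺]/[Ag⁺]^2 = 3.70.
E = E° − (RT/nF) ln Q = 0.93 − (8.314×313)/(2×96500) × (1.307) = 0.930 − 0.018 = 0.912 V.

0.912 V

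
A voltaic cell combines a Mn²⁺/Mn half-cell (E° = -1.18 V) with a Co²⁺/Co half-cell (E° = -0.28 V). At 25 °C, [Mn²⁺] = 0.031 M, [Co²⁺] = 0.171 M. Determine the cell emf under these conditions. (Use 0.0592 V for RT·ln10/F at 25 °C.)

0.922 V

The Co²⁺/Co couple has the higher reduction potential and acts as the cathode, so E°_cell = -0.28 − (-1.18) = 0.90 V.
Balancing electrons gives n = 2; the reaction quotient is Q = [Mn²⁺]/[Co²⁺] = 0.181.
At 25 °C, E = E° − (0.0592/n) log Q = 0.90 − (0.0592/2)(-0.742) = 0.900 + 0.022 = 0.922 V.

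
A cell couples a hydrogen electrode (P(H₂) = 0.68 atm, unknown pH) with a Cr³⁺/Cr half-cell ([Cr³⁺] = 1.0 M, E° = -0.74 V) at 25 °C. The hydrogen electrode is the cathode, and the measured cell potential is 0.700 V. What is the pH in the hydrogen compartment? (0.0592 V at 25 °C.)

pH = 0.76

E°_cell = 0.74 V and n = 6.
log Q = n(E° − E)/0.0592 = 6×(0.74 − 0.700)/0.0592 = 4.054.
With Q = [Cr³⁺]^2·P(H₂)^3 / [H⁺]^6, solving for [H⁺] gives log[H⁺] = -0.759, so pH = 0.76.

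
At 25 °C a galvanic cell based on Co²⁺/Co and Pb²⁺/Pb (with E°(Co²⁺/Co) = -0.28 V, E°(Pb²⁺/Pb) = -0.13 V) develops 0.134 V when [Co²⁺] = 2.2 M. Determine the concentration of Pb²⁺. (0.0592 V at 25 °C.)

0.63 M

From the Nernst equation, log Q = n(E° − E)/0.0592 = 2(0.15 − 0.134)/0.0592 = 0.541, so Q = 3.47.
With Q = [Co²⁺]/[Pb²⁺] and the known concentrations, [Pb²⁺] in the denominator gives [Pb²⁺] = 0.63 M.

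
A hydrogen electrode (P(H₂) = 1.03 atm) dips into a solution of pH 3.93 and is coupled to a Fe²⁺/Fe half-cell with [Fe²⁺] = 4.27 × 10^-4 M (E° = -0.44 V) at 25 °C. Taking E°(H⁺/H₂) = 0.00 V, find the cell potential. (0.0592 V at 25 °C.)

0.31 V

The hydrogen couple is the cathode, so E°_cell = 0.44 V; n = 2.
[H⁺] = 10^(−3.93) = 1.2 × 10^-4 M, and Q = [Fe²⁺]·P(H₂) / [H⁺]^2 = 3.19 × 10^4.
E = E° − (0.0592/2) log Q = 0.44 − (0.0592/2)(4.503) = 0.307 V.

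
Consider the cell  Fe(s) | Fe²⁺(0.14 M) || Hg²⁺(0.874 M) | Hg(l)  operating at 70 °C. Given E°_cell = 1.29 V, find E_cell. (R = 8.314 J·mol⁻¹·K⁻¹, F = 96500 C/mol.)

Balancing electrons gives n = 2; the reaction quotient is Q = [Fe²⁺]/[Hg²⁺] = 0.160.
E = E° − (RT/nF) ln Q = 1.29 − (8.314×343)/(2×96500) × (-1.831) = 1.290 + 0.027 = 1.317 V.

1.32 V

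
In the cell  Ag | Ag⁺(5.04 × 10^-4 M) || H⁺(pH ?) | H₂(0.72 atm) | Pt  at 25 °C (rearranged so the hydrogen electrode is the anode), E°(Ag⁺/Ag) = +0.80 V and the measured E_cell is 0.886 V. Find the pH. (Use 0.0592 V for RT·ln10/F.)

pH = 4.82

E°_cell = 0.80 V and n = 2.
log Q = n(E° − E)/0.0592 = 2×(0.80 − 0.886)/0.0592 = -2.905.
With Q = [H⁺]^2 / ([Ag⁺]^2·P(H₂)), solving for [H⁺] gives log[H⁺] = -4.822, so pH = 4.82.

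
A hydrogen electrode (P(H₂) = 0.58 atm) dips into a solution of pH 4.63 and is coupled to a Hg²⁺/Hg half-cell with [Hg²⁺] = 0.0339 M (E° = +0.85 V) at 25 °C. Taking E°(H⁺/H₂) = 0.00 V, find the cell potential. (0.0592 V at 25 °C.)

1.07 V

The Hg²⁺/Hg couple is the cathode, so E°_cell = 0.85 V; n = 2.
[H⁺] = 10^(−4.63) = 2.3 × 10^-5 M, and Q = [H⁺]^2 / ([Hg²⁺]·P(H₂)) = 2.79 × 10^-8.
E = E° − (0.0592/2) log Q = 0.85 − (0.0592/2)(-7.554) = 1.074 V.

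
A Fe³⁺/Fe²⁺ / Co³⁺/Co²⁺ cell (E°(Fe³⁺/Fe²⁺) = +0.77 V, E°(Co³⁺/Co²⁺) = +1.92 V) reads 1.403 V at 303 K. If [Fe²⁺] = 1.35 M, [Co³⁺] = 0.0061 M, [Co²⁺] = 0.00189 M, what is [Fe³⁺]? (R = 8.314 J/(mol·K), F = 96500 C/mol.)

From the Nernst equation, ln Q = nF(E° − E)/RT = 1×96500×(1.15 − 1.403)/(8.314×303) = -9.692, so Q = 6.18 × 10^-5.
With Q = [Fe³⁺]·[Co²⁺]/([Fe²⁺]·[Co³⁺]) and the known concentrations, [Fe³⁺] in the numerator gives [Fe³⁺] = 2.7 × 10^-4 M.

2.7 × 10^-4 M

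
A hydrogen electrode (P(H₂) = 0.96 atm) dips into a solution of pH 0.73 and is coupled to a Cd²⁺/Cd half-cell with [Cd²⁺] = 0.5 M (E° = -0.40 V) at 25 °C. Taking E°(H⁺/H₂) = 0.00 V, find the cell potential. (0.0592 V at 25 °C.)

The hydrogen couple is the cathode, so E°_cell = 0.40 V; n = 2.
[H⁺] = 10^(−0.73) = 0.19 M, and Q = [Cd²⁺]·P(H₂) / [H⁺]^2 = 13.8.
E = E° − (0.0592/2) log Q = 0.40 − (0.0592/2)(1.141) = 0.366 V.

0.37 V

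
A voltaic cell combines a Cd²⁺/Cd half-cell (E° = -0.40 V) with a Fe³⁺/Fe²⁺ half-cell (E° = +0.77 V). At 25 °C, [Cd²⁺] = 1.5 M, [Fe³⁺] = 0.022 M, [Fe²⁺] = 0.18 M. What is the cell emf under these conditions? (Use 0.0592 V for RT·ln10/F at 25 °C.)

The Fe³⁺/Fe²⁺ couple has the higher reduction potential and acts as the cathode, so E°_cell = +0.77 − (-0.40) = 1.17 V.
Balancing electrons gives n = 2; the reaction quotient is Q = [Cd²⁺]·[Fe²⁺]^2/[Fe³⁺]^2 = 100.
At 25 °C, E = E° − (0.0592/n) log Q = 1.17 − (0.0592/2)(2.002) = 1.170 − 0.059 = 1.111 V.

1.11 V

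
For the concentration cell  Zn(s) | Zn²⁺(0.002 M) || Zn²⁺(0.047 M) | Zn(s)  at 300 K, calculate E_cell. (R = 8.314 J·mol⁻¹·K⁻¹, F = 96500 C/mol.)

Both half-cells are Zn²⁺/Zn, so E°_cell = 0. The concentrated side is the cathode; the cell reaction moves Zn²⁺ from high to low concentration with n = 2.
Q = [Zn²⁺]_dilute/[Zn²⁺]_conc = 0.002/0.047 = 0.0426.
E = 0 − (RT/nF) ln Q = −((8.314×300)/(2×96500))(-3.157) = 0.0408 V.

0.041 V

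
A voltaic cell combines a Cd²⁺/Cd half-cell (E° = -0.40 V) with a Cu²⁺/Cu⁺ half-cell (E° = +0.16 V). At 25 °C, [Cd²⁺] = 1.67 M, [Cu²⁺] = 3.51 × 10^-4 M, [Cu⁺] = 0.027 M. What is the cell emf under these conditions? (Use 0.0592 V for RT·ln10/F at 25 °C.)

The Cu²⁺/Cu⁺ couple has the higher reduction potential and acts as the cathode, so E°_cell = +0.16 − (-0.40) = 0.56 V.
Balancing electrons gives n = 2; the reaction quotient is Q = [Cd²⁺]·[Cu⁺]^2/[Cu²⁺]^2 = 9880.
At 25 °C, E = E° − (0.0592/n) log Q = 0.56 − (0.0592/2)(3.995) = 0.560 − 0.118 = 0.442 V.

0.442 V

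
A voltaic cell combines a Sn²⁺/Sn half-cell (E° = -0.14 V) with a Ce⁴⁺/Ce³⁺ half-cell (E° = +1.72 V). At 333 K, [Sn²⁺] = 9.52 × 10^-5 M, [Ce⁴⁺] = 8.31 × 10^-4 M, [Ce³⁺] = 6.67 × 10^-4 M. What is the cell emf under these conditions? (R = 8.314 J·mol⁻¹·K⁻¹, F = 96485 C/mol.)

2.00 V

The Ce⁴⁺/Ce³⁺ couple has the higher reduction potential and acts as the cathode, so E°_cell = +1.72 − (-0.14) = 1.86 V.
Balancing electrons gives n = 2; the reaction quotient is Q = [Sn²⁺]·[Ce³⁺]^2/[Ce⁴⁺]^2 = 6.13 × 10^-5.
E = E° − (RT/nF) ln Q = 1.86 − (8.314×333)/(2×96485) × (-9.699) = 1.860 + 0.139 = 1.999 V.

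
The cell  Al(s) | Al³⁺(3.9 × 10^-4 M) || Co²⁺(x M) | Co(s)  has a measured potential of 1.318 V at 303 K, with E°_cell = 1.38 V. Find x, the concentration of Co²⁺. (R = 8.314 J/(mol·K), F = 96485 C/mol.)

4.6 × 10^-5 M

From the Nernst equation, ln Q = nF(E° − E)/RT = 6×96485×(1.38 − 1.318)/(8.314×303) = 14.248, so Q = 1.54 × 10^6.
With Q = [Al³⁺]^2/[Co²⁺]^3 and the known concentrations, [Co²⁺]^3 in the denominator gives [Co²⁺] = 4.6 × 10^-5 M.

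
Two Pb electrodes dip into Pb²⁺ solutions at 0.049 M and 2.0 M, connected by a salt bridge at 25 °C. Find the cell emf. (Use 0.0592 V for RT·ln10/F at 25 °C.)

0.048 V

Both half-cells are Pb²⁺/Pb, so E°_cell = 0. The concentrated side is the cathode; the cell reaction moves Pb²⁺ from high to low concentration with n = 2.
Q = [Pb²⁺]_dilute/[Pb²⁺]_conc = 0.049/2.0 = 0.0245.
E = 0 − (0.0592/2) log Q = −(0.0592/2)(-1.611) = 0.0477 V.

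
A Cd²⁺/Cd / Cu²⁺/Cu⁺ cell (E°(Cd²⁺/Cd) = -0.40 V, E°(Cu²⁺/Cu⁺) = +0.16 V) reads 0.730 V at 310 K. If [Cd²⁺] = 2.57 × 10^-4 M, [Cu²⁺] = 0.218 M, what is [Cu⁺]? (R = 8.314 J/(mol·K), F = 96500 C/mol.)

From the Nernst equation, ln Q = nF(E° − E)/RT = 2×96500×(0.56 − 0.730)/(8.314×310) = -12.730, so Q = 2.96 × 10^-6.
With Q = [Cd²⁺]·[Cu⁺]^2/[Cu²⁺]^2 and the known concentrations, [Cu⁺]^2 in the numerator gives [Cu⁺] = 0.023 M.

0.023 M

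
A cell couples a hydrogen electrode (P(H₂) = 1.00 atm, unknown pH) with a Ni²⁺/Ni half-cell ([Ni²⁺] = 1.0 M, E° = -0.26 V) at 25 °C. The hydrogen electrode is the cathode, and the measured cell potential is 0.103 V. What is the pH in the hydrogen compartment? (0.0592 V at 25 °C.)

pH = 2.65

E°_cell = 0.26 V and n = 2.
log Q = n(E° − E)/0.0592 = 2×(0.26 − 0.103)/0.0592 = 5.304.
With Q = [Ni²⁺]·P(H₂) / [H⁺]^2, solving for [H⁺] gives log[H⁺] = -2.652, so pH = 2.65.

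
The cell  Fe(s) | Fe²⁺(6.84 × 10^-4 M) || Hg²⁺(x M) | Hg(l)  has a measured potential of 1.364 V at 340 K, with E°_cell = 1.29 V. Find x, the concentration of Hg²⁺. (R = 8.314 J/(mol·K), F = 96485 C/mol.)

From the Nernst equation, ln Q = nF(E° − E)/RT = 2×96485×(1.29 − 1.364)/(8.314×340) = -5.052, so Q = 0.00640.
With Q = [Fe²⁺]/[Hg²⁺] and the known concentrations, [Hg²⁺] in the denominator gives [Hg²⁺] = 0.11 M.

0.11 M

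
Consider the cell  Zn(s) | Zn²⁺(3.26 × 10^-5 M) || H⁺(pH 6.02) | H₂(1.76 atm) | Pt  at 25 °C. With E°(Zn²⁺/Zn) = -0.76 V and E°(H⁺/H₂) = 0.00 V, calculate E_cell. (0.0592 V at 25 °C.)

The hydrogen couple is the cathode, so E°_cell = 0.76 V; n = 2.
[H⁺] = 10^(−6.02) = 9.5 × 10^-7 M, and Q = [Zn²⁺]·P(H₂) / [H⁺]^2 = 6.29 × 10^7.
E = E° − (0.0592/2) log Q = 0.76 − (0.0592/2)(7.799) = 0.529 V.

0.53 V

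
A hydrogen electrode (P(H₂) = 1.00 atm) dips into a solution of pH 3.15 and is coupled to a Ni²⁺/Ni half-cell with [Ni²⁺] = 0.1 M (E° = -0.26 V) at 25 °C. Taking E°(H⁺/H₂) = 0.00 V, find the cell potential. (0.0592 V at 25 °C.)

The hydrogen couple is the cathode, so E°_cell = 0.26 V; n = 2.
[H⁺] = 10^(−3.15) = 7.1 × 10^-4 M, and Q = [Ni²⁺]·P(H₂) / [H⁺]^2 = 2 × 10^5.
E = E° − (0.0592/2) log Q = 0.26 − (0.0592/2)(5.300) = 0.103 V.

0.10 V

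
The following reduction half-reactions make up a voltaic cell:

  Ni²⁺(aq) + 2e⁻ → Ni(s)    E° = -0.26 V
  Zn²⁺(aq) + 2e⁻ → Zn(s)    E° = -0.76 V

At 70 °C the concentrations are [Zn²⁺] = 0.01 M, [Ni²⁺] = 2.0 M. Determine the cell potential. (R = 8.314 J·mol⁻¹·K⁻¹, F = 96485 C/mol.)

0.578 V

The Ni²⁺/Ni couple has the higher reduction potential and acts as the cathode, so E°_cell = -0.26 − (-0.76) = 0.50 V.
Balancing electrons gives n = 2; the reaction quotient is Q = [Zn²⁺]/[Ni²⁺] = 0.00500.
E = E° − (RT/nF) ln Q = 0.50 − (8.314×343)/(2×96485) × (-5.298) = 0.500 + 0.078 = 0.578 V.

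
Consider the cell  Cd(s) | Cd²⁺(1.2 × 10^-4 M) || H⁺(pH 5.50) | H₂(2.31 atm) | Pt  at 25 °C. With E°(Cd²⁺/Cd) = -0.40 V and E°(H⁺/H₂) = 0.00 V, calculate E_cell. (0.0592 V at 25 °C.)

The hydrogen couple is the cathode, so E°_cell = 0.40 V; n = 2.
[H⁺] = 10^(−5.50) = 3.2 × 10^-6 M, and Q = [Cd²⁺]·P(H₂) / [H⁺]^2 = 2.77 × 10^7.
E = E° − (0.0592/2) log Q = 0.40 − (0.0592/2)(7.443) = 0.180 V.

0.18 V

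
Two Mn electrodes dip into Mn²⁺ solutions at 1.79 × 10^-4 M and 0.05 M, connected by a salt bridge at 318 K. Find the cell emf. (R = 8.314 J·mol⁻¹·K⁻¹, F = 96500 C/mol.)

Both half-cells are Mn²⁺/Mn, so E°_cell = 0. The concentrated side is the cathode; the cell reaction moves Mn²⁺ from high to low concentration with n = 2.
Q = [Mn²⁺]_dilute/[Mn²⁺]_conc = 1.79 × 10^-4/0.05 = 0.00358.
E = 0 − (RT/nF) ln Q = −((8.314×318)/(2×96500))(-5.632) = 0.0772 V.

0.077 V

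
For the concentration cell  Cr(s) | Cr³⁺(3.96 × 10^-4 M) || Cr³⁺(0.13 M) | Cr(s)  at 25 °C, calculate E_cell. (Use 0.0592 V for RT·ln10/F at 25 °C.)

Both half-cells are Cr³⁺/Cr, so E°_cell = 0. The concentrated side is the cathode; the cell reaction moves Cr³⁺ from high to low concentration with n = 3.
Q = [Cr³⁺]_dilute/[Cr³⁺]_conc = 3.96 × 10^-4/0.13 = 0.00305.
E = 0 − (0.0592/3) log Q = −(0.0592/3)(-2.516) = 0.0496 V.

0.050 V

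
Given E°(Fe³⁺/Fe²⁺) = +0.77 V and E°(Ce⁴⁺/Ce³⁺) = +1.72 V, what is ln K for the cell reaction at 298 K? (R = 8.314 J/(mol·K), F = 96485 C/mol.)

ln K = 37.0

E°_cell = +1.72 − (+0.77) = 0.95 V, with n = 1 electron transferred.
At equilibrium E = 0, so the Nernst equation gives ln K = nFE°/RT = (1)(96485)(0.95)/((8.314)(298)) = 37.00.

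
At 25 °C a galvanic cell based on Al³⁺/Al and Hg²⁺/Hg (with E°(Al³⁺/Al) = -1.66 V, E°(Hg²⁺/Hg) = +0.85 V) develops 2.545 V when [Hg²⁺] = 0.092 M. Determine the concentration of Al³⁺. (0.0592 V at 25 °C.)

From the Nernst equation, log Q = n(E° − E)/0.0592 = 6(2.51 − 2.545)/0.0592 = -3.547, so Q = 2.84 × 10^-4.
With Q = [Al³⁺]^2/[Hg²⁺]^3 and the known concentrations, [Al³⁺]^2 in the numerator gives [Al³⁺] = 4.7 × 10^-4 M.

4.7 × 10^-4 M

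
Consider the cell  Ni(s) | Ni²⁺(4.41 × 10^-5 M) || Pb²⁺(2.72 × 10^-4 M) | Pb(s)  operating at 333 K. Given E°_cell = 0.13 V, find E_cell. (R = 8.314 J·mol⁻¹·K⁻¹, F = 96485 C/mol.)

Balancing electrons gives n = 2; the reaction quotient is Q = [Ni²⁺]/[Pb²⁺] = 0.162.
E = E° − (RT/nF) ln Q = 0.13 − (8.314×333)/(2×96485) × (-1.819) = 0.130 + 0.026 = 0.156 V.

0.156 V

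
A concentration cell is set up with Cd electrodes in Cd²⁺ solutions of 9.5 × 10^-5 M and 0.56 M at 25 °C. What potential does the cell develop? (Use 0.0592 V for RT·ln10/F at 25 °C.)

Both half-cells are Cd²⁺/Cd, so E°_cell = 0. The concentrated side is the cathode; the cell reaction moves Cd²⁺ from high to low concentration with n = 2.
Q = [Cd²⁺]_dilute/[Cd²⁺]_conc = 9.5 × 10^-5/0.56 = 1.7 × 10^-4.
E = 0 − (0.0592/2) log Q = −(0.0592/2)(-3.770) = 0.1116 V.

0.11 V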